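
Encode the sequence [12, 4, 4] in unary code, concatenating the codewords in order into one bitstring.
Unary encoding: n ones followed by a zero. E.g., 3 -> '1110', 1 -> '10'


Encode each number as n ones followed by a terminating 0:
  12 -> 1111111111110 (13 bits)
  4 -> 11110 (5 bits)
  4 -> 11110 (5 bits)
Total length = 13 + 5 + 5 = 23 bits.

Unary([12, 4, 4]) = 11111111111101111011110 (23 bits)


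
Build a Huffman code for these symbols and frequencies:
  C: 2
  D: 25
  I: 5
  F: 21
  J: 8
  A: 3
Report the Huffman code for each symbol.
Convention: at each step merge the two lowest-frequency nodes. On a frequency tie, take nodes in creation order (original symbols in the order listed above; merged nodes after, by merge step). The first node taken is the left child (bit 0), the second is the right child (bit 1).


Huffman tree construction:
Step 1: Merge C(2) + A(3) = 5
Step 2: Merge I(5) + (C+A)(5) = 10
Step 3: Merge J(8) + (I+(C+A))(10) = 18
Step 4: Merge (J+(I+(C+A)))(18) + F(21) = 39
Step 5: Merge D(25) + ((J+(I+(C+A)))+F)(39) = 64
Read each symbol's code off the tree from the root (left child = 0, right child = 1).

Codes:
  C: 10110 (length 5)
  D: 0 (length 1)
  I: 1010 (length 4)
  F: 11 (length 2)
  J: 100 (length 3)
  A: 10111 (length 5)
Average code length: 136/64 = 2.1250 bits/symbol


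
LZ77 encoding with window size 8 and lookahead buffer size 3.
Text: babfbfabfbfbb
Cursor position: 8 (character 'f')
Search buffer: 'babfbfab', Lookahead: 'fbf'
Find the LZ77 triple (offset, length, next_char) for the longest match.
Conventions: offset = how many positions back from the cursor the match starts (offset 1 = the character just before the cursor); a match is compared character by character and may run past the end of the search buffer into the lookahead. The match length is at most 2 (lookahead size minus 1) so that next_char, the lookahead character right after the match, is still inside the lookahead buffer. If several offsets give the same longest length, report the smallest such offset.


Try each offset into the search buffer:
  offset=1 (pos 7, char 'b'): match length 0
  offset=2 (pos 6, char 'a'): match length 0
  offset=3 (pos 5, char 'f'): match length 1
  offset=4 (pos 4, char 'b'): match length 0
  offset=5 (pos 3, char 'f'): match length 2
  offset=6 (pos 2, char 'b'): match length 0
  offset=7 (pos 1, char 'a'): match length 0
  offset=8 (pos 0, char 'b'): match length 0
Longest match has length 2 at offset 5.
next_char = character at position 8 + 2 = 10 -> 'f'

Best match: offset=5, length=2 (matching 'fb' starting at position 3)
LZ77 triple: (5, 2, 'f')


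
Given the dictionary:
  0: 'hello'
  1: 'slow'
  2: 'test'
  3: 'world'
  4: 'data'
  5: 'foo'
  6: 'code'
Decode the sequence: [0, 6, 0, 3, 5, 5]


Look up each index in the dictionary:
  0 -> 'hello'
  6 -> 'code'
  0 -> 'hello'
  3 -> 'world'
  5 -> 'foo'
  5 -> 'foo'

Decoded: "hello code hello world foo foo"


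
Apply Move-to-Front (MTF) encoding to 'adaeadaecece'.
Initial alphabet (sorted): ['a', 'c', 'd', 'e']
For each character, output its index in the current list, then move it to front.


MTF encoding:
'a': index 0 in ['a', 'c', 'd', 'e'] -> ['a', 'c', 'd', 'e']
'd': index 2 in ['a', 'c', 'd', 'e'] -> ['d', 'a', 'c', 'e']
'a': index 1 in ['d', 'a', 'c', 'e'] -> ['a', 'd', 'c', 'e']
'e': index 3 in ['a', 'd', 'c', 'e'] -> ['e', 'a', 'd', 'c']
'a': index 1 in ['e', 'a', 'd', 'c'] -> ['a', 'e', 'd', 'c']
'd': index 2 in ['a', 'e', 'd', 'c'] -> ['d', 'a', 'e', 'c']
'a': index 1 in ['d', 'a', 'e', 'c'] -> ['a', 'd', 'e', 'c']
'e': index 2 in ['a', 'd', 'e', 'c'] -> ['e', 'a', 'd', 'c']
'c': index 3 in ['e', 'a', 'd', 'c'] -> ['c', 'e', 'a', 'd']
'e': index 1 in ['c', 'e', 'a', 'd'] -> ['e', 'c', 'a', 'd']
'c': index 1 in ['e', 'c', 'a', 'd'] -> ['c', 'e', 'a', 'd']
'e': index 1 in ['c', 'e', 'a', 'd'] -> ['e', 'c', 'a', 'd']


Output: [0, 2, 1, 3, 1, 2, 1, 2, 3, 1, 1, 1]


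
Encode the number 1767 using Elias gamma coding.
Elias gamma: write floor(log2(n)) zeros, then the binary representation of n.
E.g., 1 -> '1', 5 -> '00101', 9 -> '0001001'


num_bits = floor(log2(1767)) + 1 = 11
leading_zeros = num_bits - 1 = 10
binary(1767) = 11011100111

Elias gamma(1767) = '0000000000' + '11011100111' = 000000000011011100111 (21 bits)


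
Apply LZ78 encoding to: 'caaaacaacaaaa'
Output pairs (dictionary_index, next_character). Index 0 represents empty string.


LZ78 encoding steps:
Dictionary: {0: ''}
Step 1: w='' (idx 0), next='c' -> output (0, 'c'), add 'c' as idx 1
Step 2: w='' (idx 0), next='a' -> output (0, 'a'), add 'a' as idx 2
Step 3: w='a' (idx 2), next='a' -> output (2, 'a'), add 'aa' as idx 3
Step 4: w='a' (idx 2), next='c' -> output (2, 'c'), add 'ac' as idx 4
Step 5: w='aa' (idx 3), next='c' -> output (3, 'c'), add 'aac' as idx 5
Step 6: w='aa' (idx 3), next='a' -> output (3, 'a'), add 'aaa' as idx 6
Step 7: w='a' (idx 2), end of input -> output (2, '')


Encoded: [(0, 'c'), (0, 'a'), (2, 'a'), (2, 'c'), (3, 'c'), (3, 'a'), (2, '')]


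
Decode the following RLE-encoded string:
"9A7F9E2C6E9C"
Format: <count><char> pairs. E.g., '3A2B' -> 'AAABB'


Expanding each <count><char> pair:
  9A -> 'AAAAAAAAA'
  7F -> 'FFFFFFF'
  9E -> 'EEEEEEEEE'
  2C -> 'CC'
  6E -> 'EEEEEE'
  9C -> 'CCCCCCCCC'

Decoded = AAAAAAAAAFFFFFFFEEEEEEEEECCEEEEEECCCCCCCCC


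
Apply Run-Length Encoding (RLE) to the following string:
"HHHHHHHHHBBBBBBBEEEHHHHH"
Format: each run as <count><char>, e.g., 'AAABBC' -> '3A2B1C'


Scanning runs left to right:
  i=0: run of 'H' x 9 -> '9H'
  i=9: run of 'B' x 7 -> '7B'
  i=16: run of 'E' x 3 -> '3E'
  i=19: run of 'H' x 5 -> '5H'

RLE = 9H7B3E5H


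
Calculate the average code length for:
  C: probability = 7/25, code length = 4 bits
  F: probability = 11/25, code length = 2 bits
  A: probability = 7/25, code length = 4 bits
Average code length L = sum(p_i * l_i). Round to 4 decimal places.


Weighted contributions p_i * l_i:
  C: (7/25) * 4 = 28/25
  F: (11/25) * 2 = 22/25
  A: (7/25) * 4 = 28/25
Sum = (28 + 22 + 28)/25 = 78/25

L = 78/25 = 3.1200 bits/symbol


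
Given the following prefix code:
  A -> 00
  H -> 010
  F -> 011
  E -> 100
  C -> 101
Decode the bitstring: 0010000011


Decoding step by step:
Bits 00 -> A
Bits 100 -> E
Bits 00 -> A
Bits 011 -> F


Decoded message: AEAF


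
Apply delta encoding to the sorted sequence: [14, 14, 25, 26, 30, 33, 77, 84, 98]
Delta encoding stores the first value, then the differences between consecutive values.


First value: 14
Deltas:
  14 - 14 = 0
  25 - 14 = 11
  26 - 25 = 1
  30 - 26 = 4
  33 - 30 = 3
  77 - 33 = 44
  84 - 77 = 7
  98 - 84 = 14


Delta encoded: [14, 0, 11, 1, 4, 3, 44, 7, 14]


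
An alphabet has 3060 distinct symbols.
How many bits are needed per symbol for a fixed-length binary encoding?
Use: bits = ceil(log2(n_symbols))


log2(3060) = 11.5793
Bracket: 2^11 = 2048 < 3060 <= 2^12 = 4096
So ceil(log2(3060)) = 12

bits = ceil(log2(3060)) = ceil(11.5793) = 12 bits


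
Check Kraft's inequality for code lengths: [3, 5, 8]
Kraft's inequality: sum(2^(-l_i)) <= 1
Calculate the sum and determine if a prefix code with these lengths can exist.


Sum = 2^(-3) + 2^(-5) + 2^(-8)
    = 0.125 + 0.03125 + 0.00390625
    = 41/256 = 0.16015625
Since 0.16015625 <= 1, Kraft's inequality IS satisfied.
A prefix code with these lengths CAN exist.

Kraft sum = 0.16015625. Satisfied.


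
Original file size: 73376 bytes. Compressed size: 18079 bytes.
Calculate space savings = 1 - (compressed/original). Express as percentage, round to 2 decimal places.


ratio = compressed/original = 18079/73376 = 0.246388
savings = 1 - ratio = 1 - 0.246388 = 0.753612
as a percentage: 0.753612 * 100 = 75.36%

Space savings = 1 - 18079/73376 = 75.36%


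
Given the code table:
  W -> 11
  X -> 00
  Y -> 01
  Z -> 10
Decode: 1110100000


Decoding:
11 -> W
10 -> Z
10 -> Z
00 -> X
00 -> X


Result: WZZXX


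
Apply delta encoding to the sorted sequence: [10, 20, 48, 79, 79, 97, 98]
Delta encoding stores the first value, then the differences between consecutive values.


First value: 10
Deltas:
  20 - 10 = 10
  48 - 20 = 28
  79 - 48 = 31
  79 - 79 = 0
  97 - 79 = 18
  98 - 97 = 1


Delta encoded: [10, 10, 28, 31, 0, 18, 1]


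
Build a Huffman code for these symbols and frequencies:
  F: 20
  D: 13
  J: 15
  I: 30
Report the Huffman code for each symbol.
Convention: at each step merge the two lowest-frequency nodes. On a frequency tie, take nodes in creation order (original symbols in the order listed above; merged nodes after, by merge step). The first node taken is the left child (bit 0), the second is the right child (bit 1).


Huffman tree construction:
Step 1: Merge D(13) + J(15) = 28
Step 2: Merge F(20) + (D+J)(28) = 48
Step 3: Merge I(30) + (F+(D+J))(48) = 78
Read each symbol's code off the tree from the root (left child = 0, right child = 1).

Codes:
  F: 10 (length 2)
  D: 110 (length 3)
  J: 111 (length 3)
  I: 0 (length 1)
Average code length: 154/78 = 1.9744 bits/symbol


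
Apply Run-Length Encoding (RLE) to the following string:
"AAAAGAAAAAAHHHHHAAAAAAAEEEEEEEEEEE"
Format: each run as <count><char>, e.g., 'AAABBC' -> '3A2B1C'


Scanning runs left to right:
  i=0: run of 'A' x 4 -> '4A'
  i=4: run of 'G' x 1 -> '1G'
  i=5: run of 'A' x 6 -> '6A'
  i=11: run of 'H' x 5 -> '5H'
  i=16: run of 'A' x 7 -> '7A'
  i=23: run of 'E' x 11 -> '11E'

RLE = 4A1G6A5H7A11E


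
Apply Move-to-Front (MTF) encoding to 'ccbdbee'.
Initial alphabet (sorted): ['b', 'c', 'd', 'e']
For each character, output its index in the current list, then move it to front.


MTF encoding:
'c': index 1 in ['b', 'c', 'd', 'e'] -> ['c', 'b', 'd', 'e']
'c': index 0 in ['c', 'b', 'd', 'e'] -> ['c', 'b', 'd', 'e']
'b': index 1 in ['c', 'b', 'd', 'e'] -> ['b', 'c', 'd', 'e']
'd': index 2 in ['b', 'c', 'd', 'e'] -> ['d', 'b', 'c', 'e']
'b': index 1 in ['d', 'b', 'c', 'e'] -> ['b', 'd', 'c', 'e']
'e': index 3 in ['b', 'd', 'c', 'e'] -> ['e', 'b', 'd', 'c']
'e': index 0 in ['e', 'b', 'd', 'c'] -> ['e', 'b', 'd', 'c']


Output: [1, 0, 1, 2, 1, 3, 0]


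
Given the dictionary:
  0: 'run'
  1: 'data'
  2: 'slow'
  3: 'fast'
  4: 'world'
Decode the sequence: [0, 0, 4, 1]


Look up each index in the dictionary:
  0 -> 'run'
  0 -> 'run'
  4 -> 'world'
  1 -> 'data'

Decoded: "run run world data"


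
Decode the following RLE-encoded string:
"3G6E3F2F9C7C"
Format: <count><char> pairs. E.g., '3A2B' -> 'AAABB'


Expanding each <count><char> pair:
  3G -> 'GGG'
  6E -> 'EEEEEE'
  3F -> 'FFF'
  2F -> 'FF'
  9C -> 'CCCCCCCCC'
  7C -> 'CCCCCCC'

Decoded = GGGEEEEEEFFFFFCCCCCCCCCCCCCCCC


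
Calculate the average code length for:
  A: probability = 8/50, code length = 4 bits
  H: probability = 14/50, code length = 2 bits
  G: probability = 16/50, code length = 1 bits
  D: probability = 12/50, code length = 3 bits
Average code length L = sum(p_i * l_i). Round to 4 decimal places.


Weighted contributions p_i * l_i:
  A: (8/50) * 4 = 32/50
  H: (14/50) * 2 = 28/50
  G: (16/50) * 1 = 16/50
  D: (12/50) * 3 = 36/50
Sum = (32 + 28 + 16 + 36)/50 = 112/50

L = 112/50 = 2.2400 bits/symbol


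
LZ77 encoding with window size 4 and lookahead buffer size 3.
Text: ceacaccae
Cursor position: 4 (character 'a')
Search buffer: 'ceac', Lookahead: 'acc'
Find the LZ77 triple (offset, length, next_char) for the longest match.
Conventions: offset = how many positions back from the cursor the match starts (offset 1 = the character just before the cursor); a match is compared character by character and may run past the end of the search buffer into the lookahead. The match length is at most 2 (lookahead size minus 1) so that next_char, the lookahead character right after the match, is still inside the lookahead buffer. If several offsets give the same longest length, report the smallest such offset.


Try each offset into the search buffer:
  offset=1 (pos 3, char 'c'): match length 0
  offset=2 (pos 2, char 'a'): match length 2
  offset=3 (pos 1, char 'e'): match length 0
  offset=4 (pos 0, char 'c'): match length 0
Longest match has length 2 at offset 2.
next_char = character at position 4 + 2 = 6 -> 'c'

Best match: offset=2, length=2 (matching 'ac' starting at position 2)
LZ77 triple: (2, 2, 'c')


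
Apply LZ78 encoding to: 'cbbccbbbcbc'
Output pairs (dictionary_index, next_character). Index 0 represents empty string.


LZ78 encoding steps:
Dictionary: {0: ''}
Step 1: w='' (idx 0), next='c' -> output (0, 'c'), add 'c' as idx 1
Step 2: w='' (idx 0), next='b' -> output (0, 'b'), add 'b' as idx 2
Step 3: w='b' (idx 2), next='c' -> output (2, 'c'), add 'bc' as idx 3
Step 4: w='c' (idx 1), next='b' -> output (1, 'b'), add 'cb' as idx 4
Step 5: w='b' (idx 2), next='b' -> output (2, 'b'), add 'bb' as idx 5
Step 6: w='cb' (idx 4), next='c' -> output (4, 'c'), add 'cbc' as idx 6


Encoded: [(0, 'c'), (0, 'b'), (2, 'c'), (1, 'b'), (2, 'b'), (4, 'c')]


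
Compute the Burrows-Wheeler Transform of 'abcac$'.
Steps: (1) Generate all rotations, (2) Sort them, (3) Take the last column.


Rotations (sorted):
  0: $abcac -> last char: c
  1: abcac$ -> last char: $
  2: ac$abc -> last char: c
  3: bcac$a -> last char: a
  4: c$abca -> last char: a
  5: cac$ab -> last char: b


BWT = c$caab


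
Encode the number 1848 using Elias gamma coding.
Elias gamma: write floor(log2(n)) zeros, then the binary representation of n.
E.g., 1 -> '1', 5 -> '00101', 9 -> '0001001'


num_bits = floor(log2(1848)) + 1 = 11
leading_zeros = num_bits - 1 = 10
binary(1848) = 11100111000

Elias gamma(1848) = '0000000000' + '11100111000' = 000000000011100111000 (21 bits)


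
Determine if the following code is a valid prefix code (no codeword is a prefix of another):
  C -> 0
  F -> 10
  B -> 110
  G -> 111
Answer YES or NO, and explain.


Checking each pair (does one codeword prefix another?):
  C='0' vs F='10': no prefix
  C='0' vs B='110': no prefix
  C='0' vs G='111': no prefix
  F='10' vs C='0': no prefix
  F='10' vs B='110': no prefix
  F='10' vs G='111': no prefix
  B='110' vs C='0': no prefix
  B='110' vs F='10': no prefix
  B='110' vs G='111': no prefix
  G='111' vs C='0': no prefix
  G='111' vs F='10': no prefix
  G='111' vs B='110': no prefix
No violation found over all pairs.

YES -- this is a valid prefix code. No codeword is a prefix of any other codeword.


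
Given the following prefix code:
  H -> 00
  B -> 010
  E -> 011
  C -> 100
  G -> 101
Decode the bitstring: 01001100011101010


Decoding step by step:
Bits 010 -> B
Bits 011 -> E
Bits 00 -> H
Bits 011 -> E
Bits 101 -> G
Bits 010 -> B


Decoded message: BEHEGB


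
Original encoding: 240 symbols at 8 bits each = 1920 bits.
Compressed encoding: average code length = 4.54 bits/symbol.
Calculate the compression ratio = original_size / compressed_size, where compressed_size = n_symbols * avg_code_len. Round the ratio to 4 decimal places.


original_size = n_symbols * orig_bits = 240 * 8 = 1920 bits
compressed_size = n_symbols * avg_code_len = 240 * 4.54 = 1089.6 bits
ratio = original_size / compressed_size = 1920 / 1089.6 = 1.7621

Compression ratio = 1.7621


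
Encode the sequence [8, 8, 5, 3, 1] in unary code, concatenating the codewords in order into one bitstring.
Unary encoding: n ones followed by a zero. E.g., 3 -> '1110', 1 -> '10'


Encode each number as n ones followed by a terminating 0:
  8 -> 111111110 (9 bits)
  8 -> 111111110 (9 bits)
  5 -> 111110 (6 bits)
  3 -> 1110 (4 bits)
  1 -> 10 (2 bits)
Total length = 9 + 9 + 6 + 4 + 2 = 30 bits.

Unary([8, 8, 5, 3, 1]) = 111111110111111110111110111010 (30 bits)


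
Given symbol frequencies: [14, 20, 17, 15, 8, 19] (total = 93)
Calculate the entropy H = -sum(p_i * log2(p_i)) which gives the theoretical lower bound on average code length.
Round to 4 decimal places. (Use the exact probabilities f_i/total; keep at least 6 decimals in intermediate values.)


Per-symbol terms -p_i * log2(p_i) with p_i = f_i/93:
  p = 14/93 = 0.150538: log2(p) = -2.731804, -p*log2(p) = 0.411239
  p = 20/93 = 0.215054: log2(p) = -2.217231, -p*log2(p) = 0.476824
  p = 17/93 = 0.182796: log2(p) = -2.451696, -p*log2(p) = 0.448159
  p = 15/93 = 0.161290: log2(p) = -2.632268, -p*log2(p) = 0.424559
  p = 8/93 = 0.086022: log2(p) = -3.539159, -p*log2(p) = 0.304444
  p = 19/93 = 0.204301: log2(p) = -2.291231, -p*log2(p) = 0.468101
H = 0.411239 + 0.476824 + 0.448159 + 0.424559 + 0.304444 + 0.468101 = 2.533326

H = 2.5333 bits/symbol


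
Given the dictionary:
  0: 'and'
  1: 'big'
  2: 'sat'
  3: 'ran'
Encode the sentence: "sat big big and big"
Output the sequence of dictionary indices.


Look up each word in the dictionary:
  'sat' -> 2
  'big' -> 1
  'big' -> 1
  'and' -> 0
  'big' -> 1

Encoded: [2, 1, 1, 0, 1]


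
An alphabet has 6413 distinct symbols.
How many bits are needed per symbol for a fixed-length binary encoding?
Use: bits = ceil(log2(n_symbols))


log2(6413) = 12.6468
Bracket: 2^12 = 4096 < 6413 <= 2^13 = 8192
So ceil(log2(6413)) = 13

bits = ceil(log2(6413)) = ceil(12.6468) = 13 bits


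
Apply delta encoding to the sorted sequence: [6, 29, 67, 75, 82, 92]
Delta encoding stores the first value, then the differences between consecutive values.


First value: 6
Deltas:
  29 - 6 = 23
  67 - 29 = 38
  75 - 67 = 8
  82 - 75 = 7
  92 - 82 = 10


Delta encoded: [6, 23, 38, 8, 7, 10]


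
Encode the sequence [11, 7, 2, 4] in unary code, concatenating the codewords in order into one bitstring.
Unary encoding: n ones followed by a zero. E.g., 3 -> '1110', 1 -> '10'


Encode each number as n ones followed by a terminating 0:
  11 -> 111111111110 (12 bits)
  7 -> 11111110 (8 bits)
  2 -> 110 (3 bits)
  4 -> 11110 (5 bits)
Total length = 12 + 8 + 3 + 5 = 28 bits.

Unary([11, 7, 2, 4]) = 1111111111101111111011011110 (28 bits)


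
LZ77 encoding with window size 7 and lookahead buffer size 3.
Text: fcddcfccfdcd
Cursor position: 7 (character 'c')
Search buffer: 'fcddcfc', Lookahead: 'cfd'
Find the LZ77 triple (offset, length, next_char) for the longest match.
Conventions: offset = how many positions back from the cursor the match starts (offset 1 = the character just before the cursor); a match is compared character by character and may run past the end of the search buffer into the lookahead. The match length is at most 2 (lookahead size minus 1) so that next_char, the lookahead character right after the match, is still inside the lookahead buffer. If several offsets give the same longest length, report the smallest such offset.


Try each offset into the search buffer:
  offset=1 (pos 6, char 'c'): match length 1
  offset=2 (pos 5, char 'f'): match length 0
  offset=3 (pos 4, char 'c'): match length 2
  offset=4 (pos 3, char 'd'): match length 0
  offset=5 (pos 2, char 'd'): match length 0
  offset=6 (pos 1, char 'c'): match length 1
  offset=7 (pos 0, char 'f'): match length 0
Longest match has length 2 at offset 3.
next_char = character at position 7 + 2 = 9 -> 'd'

Best match: offset=3, length=2 (matching 'cf' starting at position 4)
LZ77 triple: (3, 2, 'd')


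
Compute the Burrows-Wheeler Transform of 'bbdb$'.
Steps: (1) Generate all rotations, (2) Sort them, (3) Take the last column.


Rotations (sorted):
  0: $bbdb -> last char: b
  1: b$bbd -> last char: d
  2: bbdb$ -> last char: $
  3: bdb$b -> last char: b
  4: db$bb -> last char: b


BWT = bd$bb


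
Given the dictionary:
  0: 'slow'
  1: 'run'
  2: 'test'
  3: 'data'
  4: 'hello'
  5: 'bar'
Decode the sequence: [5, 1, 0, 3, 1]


Look up each index in the dictionary:
  5 -> 'bar'
  1 -> 'run'
  0 -> 'slow'
  3 -> 'data'
  1 -> 'run'

Decoded: "bar run slow data run"


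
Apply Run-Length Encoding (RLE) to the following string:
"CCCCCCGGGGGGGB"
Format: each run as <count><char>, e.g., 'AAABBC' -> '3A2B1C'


Scanning runs left to right:
  i=0: run of 'C' x 6 -> '6C'
  i=6: run of 'G' x 7 -> '7G'
  i=13: run of 'B' x 1 -> '1B'

RLE = 6C7G1B


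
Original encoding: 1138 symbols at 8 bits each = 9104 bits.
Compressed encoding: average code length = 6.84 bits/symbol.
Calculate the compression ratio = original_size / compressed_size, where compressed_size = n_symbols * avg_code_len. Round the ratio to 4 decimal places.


original_size = n_symbols * orig_bits = 1138 * 8 = 9104 bits
compressed_size = n_symbols * avg_code_len = 1138 * 6.84 = 7783.92 bits
ratio = original_size / compressed_size = 9104 / 7783.92 = 1.1696

Compression ratio = 1.1696


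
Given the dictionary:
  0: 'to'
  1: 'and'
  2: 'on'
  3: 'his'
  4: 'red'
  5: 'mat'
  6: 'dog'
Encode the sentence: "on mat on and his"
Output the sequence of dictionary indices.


Look up each word in the dictionary:
  'on' -> 2
  'mat' -> 5
  'on' -> 2
  'and' -> 1
  'his' -> 3

Encoded: [2, 5, 2, 1, 3]


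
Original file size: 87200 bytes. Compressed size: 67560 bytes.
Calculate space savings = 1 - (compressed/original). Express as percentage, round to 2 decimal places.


ratio = compressed/original = 67560/87200 = 0.774771
savings = 1 - ratio = 1 - 0.774771 = 0.225229
as a percentage: 0.225229 * 100 = 22.52%

Space savings = 1 - 67560/87200 = 22.52%


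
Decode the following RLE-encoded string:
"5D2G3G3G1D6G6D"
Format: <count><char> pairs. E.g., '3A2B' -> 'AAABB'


Expanding each <count><char> pair:
  5D -> 'DDDDD'
  2G -> 'GG'
  3G -> 'GGG'
  3G -> 'GGG'
  1D -> 'D'
  6G -> 'GGGGGG'
  6D -> 'DDDDDD'

Decoded = DDDDDGGGGGGGGDGGGGGGDDDDDD


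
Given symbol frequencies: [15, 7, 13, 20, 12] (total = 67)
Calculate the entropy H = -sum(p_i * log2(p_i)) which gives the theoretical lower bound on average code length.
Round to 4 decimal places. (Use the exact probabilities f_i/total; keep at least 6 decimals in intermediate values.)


Per-symbol terms -p_i * log2(p_i) with p_i = f_i/67:
  p = 15/67 = 0.223881: log2(p) = -2.159199, -p*log2(p) = 0.483403
  p = 7/67 = 0.104478: log2(p) = -3.258734, -p*log2(p) = 0.340465
  p = 13/67 = 0.194030: log2(p) = -2.365649, -p*log2(p) = 0.459007
  p = 20/67 = 0.298507: log2(p) = -1.744161, -p*log2(p) = 0.520645
  p = 12/67 = 0.179104: log2(p) = -2.481127, -p*log2(p) = 0.444381
H = 0.483403 + 0.340465 + 0.459007 + 0.520645 + 0.444381 = 2.247901

H = 2.2479 bits/symbol


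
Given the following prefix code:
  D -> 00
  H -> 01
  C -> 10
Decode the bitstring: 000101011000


Decoding step by step:
Bits 00 -> D
Bits 01 -> H
Bits 01 -> H
Bits 01 -> H
Bits 10 -> C
Bits 00 -> D


Decoded message: DHHHCD


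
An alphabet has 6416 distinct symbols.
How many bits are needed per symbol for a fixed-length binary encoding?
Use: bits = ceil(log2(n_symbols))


log2(6416) = 12.6475
Bracket: 2^12 = 4096 < 6416 <= 2^13 = 8192
So ceil(log2(6416)) = 13

bits = ceil(log2(6416)) = ceil(12.6475) = 13 bits


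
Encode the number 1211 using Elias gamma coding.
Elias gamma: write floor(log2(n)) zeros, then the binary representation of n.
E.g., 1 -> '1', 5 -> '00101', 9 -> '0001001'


num_bits = floor(log2(1211)) + 1 = 11
leading_zeros = num_bits - 1 = 10
binary(1211) = 10010111011

Elias gamma(1211) = '0000000000' + '10010111011' = 000000000010010111011 (21 bits)


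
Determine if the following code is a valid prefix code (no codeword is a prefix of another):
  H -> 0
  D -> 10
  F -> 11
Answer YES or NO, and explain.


Checking each pair (does one codeword prefix another?):
  H='0' vs D='10': no prefix
  H='0' vs F='11': no prefix
  D='10' vs H='0': no prefix
  D='10' vs F='11': no prefix
  F='11' vs H='0': no prefix
  F='11' vs D='10': no prefix
No violation found over all pairs.

YES -- this is a valid prefix code. No codeword is a prefix of any other codeword.


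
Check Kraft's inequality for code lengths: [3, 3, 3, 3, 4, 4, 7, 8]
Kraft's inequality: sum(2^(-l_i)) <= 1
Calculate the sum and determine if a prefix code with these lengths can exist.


Sum = 2^(-3) + 2^(-3) + 2^(-3) + 2^(-3) + 2^(-4) + 2^(-4) + 2^(-7) + 2^(-8)
    = 0.125 + 0.125 + 0.125 + 0.125 + 0.0625 + 0.0625 + 0.0078125 + 0.00390625
    = 163/256 = 0.63671875
Since 0.63671875 <= 1, Kraft's inequality IS satisfied.
A prefix code with these lengths CAN exist.

Kraft sum = 0.63671875. Satisfied.


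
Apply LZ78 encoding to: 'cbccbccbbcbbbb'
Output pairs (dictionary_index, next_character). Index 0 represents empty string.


LZ78 encoding steps:
Dictionary: {0: ''}
Step 1: w='' (idx 0), next='c' -> output (0, 'c'), add 'c' as idx 1
Step 2: w='' (idx 0), next='b' -> output (0, 'b'), add 'b' as idx 2
Step 3: w='c' (idx 1), next='c' -> output (1, 'c'), add 'cc' as idx 3
Step 4: w='b' (idx 2), next='c' -> output (2, 'c'), add 'bc' as idx 4
Step 5: w='c' (idx 1), next='b' -> output (1, 'b'), add 'cb' as idx 5
Step 6: w='bc' (idx 4), next='b' -> output (4, 'b'), add 'bcb' as idx 6
Step 7: w='b' (idx 2), next='b' -> output (2, 'b'), add 'bb' as idx 7
Step 8: w='b' (idx 2), end of input -> output (2, '')


Encoded: [(0, 'c'), (0, 'b'), (1, 'c'), (2, 'c'), (1, 'b'), (4, 'b'), (2, 'b'), (2, '')]


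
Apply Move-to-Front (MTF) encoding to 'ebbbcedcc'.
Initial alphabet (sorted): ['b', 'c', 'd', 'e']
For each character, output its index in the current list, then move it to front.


MTF encoding:
'e': index 3 in ['b', 'c', 'd', 'e'] -> ['e', 'b', 'c', 'd']
'b': index 1 in ['e', 'b', 'c', 'd'] -> ['b', 'e', 'c', 'd']
'b': index 0 in ['b', 'e', 'c', 'd'] -> ['b', 'e', 'c', 'd']
'b': index 0 in ['b', 'e', 'c', 'd'] -> ['b', 'e', 'c', 'd']
'c': index 2 in ['b', 'e', 'c', 'd'] -> ['c', 'b', 'e', 'd']
'e': index 2 in ['c', 'b', 'e', 'd'] -> ['e', 'c', 'b', 'd']
'd': index 3 in ['e', 'c', 'b', 'd'] -> ['d', 'e', 'c', 'b']
'c': index 2 in ['d', 'e', 'c', 'b'] -> ['c', 'd', 'e', 'b']
'c': index 0 in ['c', 'd', 'e', 'b'] -> ['c', 'd', 'e', 'b']


Output: [3, 1, 0, 0, 2, 2, 3, 2, 0]


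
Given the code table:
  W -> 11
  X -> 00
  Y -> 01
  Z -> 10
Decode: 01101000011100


Decoding:
01 -> Y
10 -> Z
10 -> Z
00 -> X
01 -> Y
11 -> W
00 -> X


Result: YZZXYWX


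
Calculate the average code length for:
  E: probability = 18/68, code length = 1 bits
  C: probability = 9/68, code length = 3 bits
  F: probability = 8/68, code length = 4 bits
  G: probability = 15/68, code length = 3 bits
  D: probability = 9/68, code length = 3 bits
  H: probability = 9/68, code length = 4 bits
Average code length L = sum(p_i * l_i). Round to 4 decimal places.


Weighted contributions p_i * l_i:
  E: (18/68) * 1 = 18/68
  C: (9/68) * 3 = 27/68
  F: (8/68) * 4 = 32/68
  G: (15/68) * 3 = 45/68
  D: (9/68) * 3 = 27/68
  H: (9/68) * 4 = 36/68
Sum = (18 + 27 + 32 + 45 + 27 + 36)/68 = 185/68

L = 185/68 = 2.7206 bits/symbol


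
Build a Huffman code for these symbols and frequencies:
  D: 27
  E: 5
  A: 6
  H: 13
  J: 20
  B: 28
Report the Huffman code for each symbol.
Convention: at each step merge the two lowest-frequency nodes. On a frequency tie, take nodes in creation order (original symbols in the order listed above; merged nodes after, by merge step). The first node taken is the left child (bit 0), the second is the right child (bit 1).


Huffman tree construction:
Step 1: Merge E(5) + A(6) = 11
Step 2: Merge (E+A)(11) + H(13) = 24
Step 3: Merge J(20) + ((E+A)+H)(24) = 44
Step 4: Merge D(27) + B(28) = 55
Step 5: Merge (J+((E+A)+H))(44) + (D+B)(55) = 99
Read each symbol's code off the tree from the root (left child = 0, right child = 1).

Codes:
  D: 10 (length 2)
  E: 0100 (length 4)
  A: 0101 (length 4)
  H: 011 (length 3)
  J: 00 (length 2)
  B: 11 (length 2)
Average code length: 233/99 = 2.3535 bits/symbol


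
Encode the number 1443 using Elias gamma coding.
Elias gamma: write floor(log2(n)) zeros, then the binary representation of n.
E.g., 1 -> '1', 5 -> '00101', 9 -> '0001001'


num_bits = floor(log2(1443)) + 1 = 11
leading_zeros = num_bits - 1 = 10
binary(1443) = 10110100011

Elias gamma(1443) = '0000000000' + '10110100011' = 000000000010110100011 (21 bits)


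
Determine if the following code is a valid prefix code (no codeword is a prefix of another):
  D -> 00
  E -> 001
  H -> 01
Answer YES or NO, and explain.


Checking each pair (does one codeword prefix another?):
  D='00' vs E='001': prefix -- VIOLATION

NO -- this is NOT a valid prefix code. D (00) is a prefix of E (001).


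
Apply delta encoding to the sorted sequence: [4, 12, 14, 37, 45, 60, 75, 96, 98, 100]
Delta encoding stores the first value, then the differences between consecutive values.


First value: 4
Deltas:
  12 - 4 = 8
  14 - 12 = 2
  37 - 14 = 23
  45 - 37 = 8
  60 - 45 = 15
  75 - 60 = 15
  96 - 75 = 21
  98 - 96 = 2
  100 - 98 = 2


Delta encoded: [4, 8, 2, 23, 8, 15, 15, 21, 2, 2]


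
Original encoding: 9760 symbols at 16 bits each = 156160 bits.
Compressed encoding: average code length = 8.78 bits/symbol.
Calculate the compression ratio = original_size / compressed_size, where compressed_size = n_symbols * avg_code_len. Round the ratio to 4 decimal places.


original_size = n_symbols * orig_bits = 9760 * 16 = 156160 bits
compressed_size = n_symbols * avg_code_len = 9760 * 8.78 = 85692.8 bits
ratio = original_size / compressed_size = 156160 / 85692.8 = 1.8223

Compression ratio = 1.8223


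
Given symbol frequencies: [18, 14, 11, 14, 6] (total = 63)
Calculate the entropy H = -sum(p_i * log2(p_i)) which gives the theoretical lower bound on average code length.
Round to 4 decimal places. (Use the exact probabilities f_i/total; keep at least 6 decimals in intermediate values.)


Per-symbol terms -p_i * log2(p_i) with p_i = f_i/63:
  p = 18/63 = 0.285714: log2(p) = -1.807355, -p*log2(p) = 0.516387
  p = 14/63 = 0.222222: log2(p) = -2.169925, -p*log2(p) = 0.482206
  p = 11/63 = 0.174603: log2(p) = -2.517848, -p*log2(p) = 0.439624
  p = 14/63 = 0.222222: log2(p) = -2.169925, -p*log2(p) = 0.482206
  p = 6/63 = 0.095238: log2(p) = -3.392317, -p*log2(p) = 0.323078
H = 0.516387 + 0.482206 + 0.439624 + 0.482206 + 0.323078 = 2.243501

H = 2.2435 bits/symbol


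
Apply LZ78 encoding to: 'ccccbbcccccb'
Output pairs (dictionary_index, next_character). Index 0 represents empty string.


LZ78 encoding steps:
Dictionary: {0: ''}
Step 1: w='' (idx 0), next='c' -> output (0, 'c'), add 'c' as idx 1
Step 2: w='c' (idx 1), next='c' -> output (1, 'c'), add 'cc' as idx 2
Step 3: w='c' (idx 1), next='b' -> output (1, 'b'), add 'cb' as idx 3
Step 4: w='' (idx 0), next='b' -> output (0, 'b'), add 'b' as idx 4
Step 5: w='cc' (idx 2), next='c' -> output (2, 'c'), add 'ccc' as idx 5
Step 6: w='cc' (idx 2), next='b' -> output (2, 'b'), add 'ccb' as idx 6


Encoded: [(0, 'c'), (1, 'c'), (1, 'b'), (0, 'b'), (2, 'c'), (2, 'b')]


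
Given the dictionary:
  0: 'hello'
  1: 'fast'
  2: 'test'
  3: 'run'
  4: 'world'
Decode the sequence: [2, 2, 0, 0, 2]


Look up each index in the dictionary:
  2 -> 'test'
  2 -> 'test'
  0 -> 'hello'
  0 -> 'hello'
  2 -> 'test'

Decoded: "test test hello hello test"


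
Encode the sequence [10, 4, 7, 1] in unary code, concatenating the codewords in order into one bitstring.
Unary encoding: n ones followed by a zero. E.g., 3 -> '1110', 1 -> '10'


Encode each number as n ones followed by a terminating 0:
  10 -> 11111111110 (11 bits)
  4 -> 11110 (5 bits)
  7 -> 11111110 (8 bits)
  1 -> 10 (2 bits)
Total length = 11 + 5 + 8 + 2 = 26 bits.

Unary([10, 4, 7, 1]) = 11111111110111101111111010 (26 bits)


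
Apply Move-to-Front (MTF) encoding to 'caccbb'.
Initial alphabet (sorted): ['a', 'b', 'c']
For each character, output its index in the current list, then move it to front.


MTF encoding:
'c': index 2 in ['a', 'b', 'c'] -> ['c', 'a', 'b']
'a': index 1 in ['c', 'a', 'b'] -> ['a', 'c', 'b']
'c': index 1 in ['a', 'c', 'b'] -> ['c', 'a', 'b']
'c': index 0 in ['c', 'a', 'b'] -> ['c', 'a', 'b']
'b': index 2 in ['c', 'a', 'b'] -> ['b', 'c', 'a']
'b': index 0 in ['b', 'c', 'a'] -> ['b', 'c', 'a']


Output: [2, 1, 1, 0, 2, 0]


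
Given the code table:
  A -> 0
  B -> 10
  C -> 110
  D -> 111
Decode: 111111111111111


Decoding:
111 -> D
111 -> D
111 -> D
111 -> D
111 -> D


Result: DDDDD


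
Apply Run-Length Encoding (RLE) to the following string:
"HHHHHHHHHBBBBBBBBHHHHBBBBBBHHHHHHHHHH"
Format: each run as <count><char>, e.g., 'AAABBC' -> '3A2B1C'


Scanning runs left to right:
  i=0: run of 'H' x 9 -> '9H'
  i=9: run of 'B' x 8 -> '8B'
  i=17: run of 'H' x 4 -> '4H'
  i=21: run of 'B' x 6 -> '6B'
  i=27: run of 'H' x 10 -> '10H'

RLE = 9H8B4H6B10H


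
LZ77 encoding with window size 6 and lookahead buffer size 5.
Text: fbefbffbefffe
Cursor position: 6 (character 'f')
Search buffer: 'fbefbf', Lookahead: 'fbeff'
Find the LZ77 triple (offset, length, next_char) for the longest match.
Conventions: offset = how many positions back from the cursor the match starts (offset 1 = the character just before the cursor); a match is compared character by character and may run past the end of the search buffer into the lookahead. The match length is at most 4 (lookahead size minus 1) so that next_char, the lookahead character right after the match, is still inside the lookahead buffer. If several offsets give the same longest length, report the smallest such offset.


Try each offset into the search buffer:
  offset=1 (pos 5, char 'f'): match length 1
  offset=2 (pos 4, char 'b'): match length 0
  offset=3 (pos 3, char 'f'): match length 2
  offset=4 (pos 2, char 'e'): match length 0
  offset=5 (pos 1, char 'b'): match length 0
  offset=6 (pos 0, char 'f'): match length 4
Longest match has length 4 at offset 6.
next_char = character at position 6 + 4 = 10 -> 'f'

Best match: offset=6, length=4 (matching 'fbef' starting at position 0)
LZ77 triple: (6, 4, 'f')


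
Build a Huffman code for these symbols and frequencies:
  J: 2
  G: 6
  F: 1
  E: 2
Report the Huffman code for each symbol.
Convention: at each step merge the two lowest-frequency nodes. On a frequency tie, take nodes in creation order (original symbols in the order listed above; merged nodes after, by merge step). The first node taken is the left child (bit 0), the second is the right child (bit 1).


Huffman tree construction:
Step 1: Merge F(1) + J(2) = 3
Step 2: Merge E(2) + (F+J)(3) = 5
Step 3: Merge (E+(F+J))(5) + G(6) = 11
Read each symbol's code off the tree from the root (left child = 0, right child = 1).

Codes:
  J: 011 (length 3)
  G: 1 (length 1)
  F: 010 (length 3)
  E: 00 (length 2)
Average code length: 19/11 = 1.7273 bits/symbol


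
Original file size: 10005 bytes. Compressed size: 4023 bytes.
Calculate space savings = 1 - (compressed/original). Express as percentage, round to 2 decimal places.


ratio = compressed/original = 4023/10005 = 0.402099
savings = 1 - ratio = 1 - 0.402099 = 0.597901
as a percentage: 0.597901 * 100 = 59.79%

Space savings = 1 - 4023/10005 = 59.79%


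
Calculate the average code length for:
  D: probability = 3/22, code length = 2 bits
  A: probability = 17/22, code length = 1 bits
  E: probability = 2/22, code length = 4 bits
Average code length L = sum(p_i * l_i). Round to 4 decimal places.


Weighted contributions p_i * l_i:
  D: (3/22) * 2 = 6/22
  A: (17/22) * 1 = 17/22
  E: (2/22) * 4 = 8/22
Sum = (6 + 17 + 8)/22 = 31/22

L = 31/22 = 1.4091 bits/symbol


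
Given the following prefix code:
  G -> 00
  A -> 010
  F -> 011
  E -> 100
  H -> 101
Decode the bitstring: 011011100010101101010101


Decoding step by step:
Bits 011 -> F
Bits 011 -> F
Bits 100 -> E
Bits 010 -> A
Bits 101 -> H
Bits 101 -> H
Bits 010 -> A
Bits 101 -> H


Decoded message: FFEAHHAH


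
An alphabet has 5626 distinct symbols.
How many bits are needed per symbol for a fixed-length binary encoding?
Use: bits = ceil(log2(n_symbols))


log2(5626) = 12.4579
Bracket: 2^12 = 4096 < 5626 <= 2^13 = 8192
So ceil(log2(5626)) = 13

bits = ceil(log2(5626)) = ceil(12.4579) = 13 bits


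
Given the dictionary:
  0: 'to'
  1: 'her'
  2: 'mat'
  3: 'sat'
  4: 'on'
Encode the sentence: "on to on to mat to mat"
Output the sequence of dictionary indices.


Look up each word in the dictionary:
  'on' -> 4
  'to' -> 0
  'on' -> 4
  'to' -> 0
  'mat' -> 2
  'to' -> 0
  'mat' -> 2

Encoded: [4, 0, 4, 0, 2, 0, 2]


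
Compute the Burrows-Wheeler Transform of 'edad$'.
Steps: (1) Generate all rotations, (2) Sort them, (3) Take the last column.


Rotations (sorted):
  0: $edad -> last char: d
  1: ad$ed -> last char: d
  2: d$eda -> last char: a
  3: dad$e -> last char: e
  4: edad$ -> last char: $


BWT = ddae$


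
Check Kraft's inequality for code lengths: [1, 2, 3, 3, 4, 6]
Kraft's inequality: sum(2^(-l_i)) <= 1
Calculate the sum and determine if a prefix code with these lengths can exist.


Sum = 2^(-1) + 2^(-2) + 2^(-3) + 2^(-3) + 2^(-4) + 2^(-6)
    = 0.5 + 0.25 + 0.125 + 0.125 + 0.0625 + 0.015625
    = 69/64 = 1.078125
Since 1.078125 > 1, Kraft's inequality is NOT satisfied.
A prefix code with these lengths CANNOT exist.

Kraft sum = 1.078125. Not satisfied.


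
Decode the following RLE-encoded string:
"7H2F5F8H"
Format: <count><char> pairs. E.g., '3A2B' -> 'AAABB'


Expanding each <count><char> pair:
  7H -> 'HHHHHHH'
  2F -> 'FF'
  5F -> 'FFFFF'
  8H -> 'HHHHHHHH'

Decoded = HHHHHHHFFFFFFFHHHHHHHH


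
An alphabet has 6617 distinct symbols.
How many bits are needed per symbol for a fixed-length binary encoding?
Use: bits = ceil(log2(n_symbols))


log2(6617) = 12.692
Bracket: 2^12 = 4096 < 6617 <= 2^13 = 8192
So ceil(log2(6617)) = 13

bits = ceil(log2(6617)) = ceil(12.692) = 13 bits


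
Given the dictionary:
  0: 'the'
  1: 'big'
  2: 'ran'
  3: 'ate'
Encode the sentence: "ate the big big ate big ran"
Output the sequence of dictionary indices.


Look up each word in the dictionary:
  'ate' -> 3
  'the' -> 0
  'big' -> 1
  'big' -> 1
  'ate' -> 3
  'big' -> 1
  'ran' -> 2

Encoded: [3, 0, 1, 1, 3, 1, 2]


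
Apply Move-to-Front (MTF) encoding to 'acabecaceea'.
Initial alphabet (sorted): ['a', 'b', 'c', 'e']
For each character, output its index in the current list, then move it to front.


MTF encoding:
'a': index 0 in ['a', 'b', 'c', 'e'] -> ['a', 'b', 'c', 'e']
'c': index 2 in ['a', 'b', 'c', 'e'] -> ['c', 'a', 'b', 'e']
'a': index 1 in ['c', 'a', 'b', 'e'] -> ['a', 'c', 'b', 'e']
'b': index 2 in ['a', 'c', 'b', 'e'] -> ['b', 'a', 'c', 'e']
'e': index 3 in ['b', 'a', 'c', 'e'] -> ['e', 'b', 'a', 'c']
'c': index 3 in ['e', 'b', 'a', 'c'] -> ['c', 'e', 'b', 'a']
'a': index 3 in ['c', 'e', 'b', 'a'] -> ['a', 'c', 'e', 'b']
'c': index 1 in ['a', 'c', 'e', 'b'] -> ['c', 'a', 'e', 'b']
'e': index 2 in ['c', 'a', 'e', 'b'] -> ['e', 'c', 'a', 'b']
'e': index 0 in ['e', 'c', 'a', 'b'] -> ['e', 'c', 'a', 'b']
'a': index 2 in ['e', 'c', 'a', 'b'] -> ['a', 'e', 'c', 'b']


Output: [0, 2, 1, 2, 3, 3, 3, 1, 2, 0, 2]


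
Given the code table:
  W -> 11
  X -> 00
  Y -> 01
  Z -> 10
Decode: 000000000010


Decoding:
00 -> X
00 -> X
00 -> X
00 -> X
00 -> X
10 -> Z


Result: XXXXXZ


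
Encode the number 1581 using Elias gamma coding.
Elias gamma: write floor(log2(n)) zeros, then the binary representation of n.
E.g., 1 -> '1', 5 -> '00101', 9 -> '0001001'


num_bits = floor(log2(1581)) + 1 = 11
leading_zeros = num_bits - 1 = 10
binary(1581) = 11000101101

Elias gamma(1581) = '0000000000' + '11000101101' = 000000000011000101101 (21 bits)


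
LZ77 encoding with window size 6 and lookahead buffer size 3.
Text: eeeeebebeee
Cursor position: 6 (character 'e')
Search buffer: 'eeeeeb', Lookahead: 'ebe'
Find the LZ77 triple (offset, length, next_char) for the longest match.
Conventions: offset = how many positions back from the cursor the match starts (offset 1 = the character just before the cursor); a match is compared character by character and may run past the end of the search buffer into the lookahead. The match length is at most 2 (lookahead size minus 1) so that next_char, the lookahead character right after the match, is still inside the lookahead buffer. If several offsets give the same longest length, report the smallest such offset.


Try each offset into the search buffer:
  offset=1 (pos 5, char 'b'): match length 0
  offset=2 (pos 4, char 'e'): match length 2
  offset=3 (pos 3, char 'e'): match length 1
  offset=4 (pos 2, char 'e'): match length 1
  offset=5 (pos 1, char 'e'): match length 1
  offset=6 (pos 0, char 'e'): match length 1
Longest match has length 2 at offset 2.
next_char = character at position 6 + 2 = 8 -> 'e'

Best match: offset=2, length=2 (matching 'eb' starting at position 4)
LZ77 triple: (2, 2, 'e')
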